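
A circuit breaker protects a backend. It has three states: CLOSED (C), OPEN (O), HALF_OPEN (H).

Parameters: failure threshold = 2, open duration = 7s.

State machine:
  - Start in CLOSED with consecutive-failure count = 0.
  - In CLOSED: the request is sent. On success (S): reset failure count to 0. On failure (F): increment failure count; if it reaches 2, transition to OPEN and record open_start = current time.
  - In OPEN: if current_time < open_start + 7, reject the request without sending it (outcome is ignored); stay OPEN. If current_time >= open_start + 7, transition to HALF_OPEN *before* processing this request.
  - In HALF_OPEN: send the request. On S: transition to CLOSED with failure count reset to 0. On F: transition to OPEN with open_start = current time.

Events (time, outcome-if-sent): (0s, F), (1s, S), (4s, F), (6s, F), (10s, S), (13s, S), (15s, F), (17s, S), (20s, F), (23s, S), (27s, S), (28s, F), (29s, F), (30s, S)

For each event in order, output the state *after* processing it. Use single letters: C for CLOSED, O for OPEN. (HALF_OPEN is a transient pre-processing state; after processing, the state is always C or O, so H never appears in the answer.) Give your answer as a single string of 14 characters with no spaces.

Answer: CCCOOCCCCCCCOO

Derivation:
State after each event:
  event#1 t=0s outcome=F: state=CLOSED
  event#2 t=1s outcome=S: state=CLOSED
  event#3 t=4s outcome=F: state=CLOSED
  event#4 t=6s outcome=F: state=OPEN
  event#5 t=10s outcome=S: state=OPEN
  event#6 t=13s outcome=S: state=CLOSED
  event#7 t=15s outcome=F: state=CLOSED
  event#8 t=17s outcome=S: state=CLOSED
  event#9 t=20s outcome=F: state=CLOSED
  event#10 t=23s outcome=S: state=CLOSED
  event#11 t=27s outcome=S: state=CLOSED
  event#12 t=28s outcome=F: state=CLOSED
  event#13 t=29s outcome=F: state=OPEN
  event#14 t=30s outcome=S: state=OPEN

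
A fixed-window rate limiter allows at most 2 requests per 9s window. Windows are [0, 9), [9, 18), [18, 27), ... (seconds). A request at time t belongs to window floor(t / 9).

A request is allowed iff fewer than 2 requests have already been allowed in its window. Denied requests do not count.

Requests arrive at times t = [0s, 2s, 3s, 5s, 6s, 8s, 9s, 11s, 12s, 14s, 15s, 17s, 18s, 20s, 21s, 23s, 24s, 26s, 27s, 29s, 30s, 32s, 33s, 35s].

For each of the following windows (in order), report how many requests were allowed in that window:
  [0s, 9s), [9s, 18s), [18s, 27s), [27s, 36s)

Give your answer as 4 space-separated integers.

Answer: 2 2 2 2

Derivation:
Processing requests:
  req#1 t=0s (window 0): ALLOW
  req#2 t=2s (window 0): ALLOW
  req#3 t=3s (window 0): DENY
  req#4 t=5s (window 0): DENY
  req#5 t=6s (window 0): DENY
  req#6 t=8s (window 0): DENY
  req#7 t=9s (window 1): ALLOW
  req#8 t=11s (window 1): ALLOW
  req#9 t=12s (window 1): DENY
  req#10 t=14s (window 1): DENY
  req#11 t=15s (window 1): DENY
  req#12 t=17s (window 1): DENY
  req#13 t=18s (window 2): ALLOW
  req#14 t=20s (window 2): ALLOW
  req#15 t=21s (window 2): DENY
  req#16 t=23s (window 2): DENY
  req#17 t=24s (window 2): DENY
  req#18 t=26s (window 2): DENY
  req#19 t=27s (window 3): ALLOW
  req#20 t=29s (window 3): ALLOW
  req#21 t=30s (window 3): DENY
  req#22 t=32s (window 3): DENY
  req#23 t=33s (window 3): DENY
  req#24 t=35s (window 3): DENY

Allowed counts by window: 2 2 2 2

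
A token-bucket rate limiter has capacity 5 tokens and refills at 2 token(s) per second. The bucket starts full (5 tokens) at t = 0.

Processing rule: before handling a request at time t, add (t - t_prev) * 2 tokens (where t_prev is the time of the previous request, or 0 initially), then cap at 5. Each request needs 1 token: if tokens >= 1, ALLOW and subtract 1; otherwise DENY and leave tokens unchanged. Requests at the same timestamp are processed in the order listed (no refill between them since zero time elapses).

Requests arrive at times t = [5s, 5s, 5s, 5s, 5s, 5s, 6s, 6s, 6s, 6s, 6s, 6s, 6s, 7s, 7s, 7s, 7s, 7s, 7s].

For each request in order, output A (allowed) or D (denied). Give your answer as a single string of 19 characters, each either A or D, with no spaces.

Simulating step by step:
  req#1 t=5s: ALLOW
  req#2 t=5s: ALLOW
  req#3 t=5s: ALLOW
  req#4 t=5s: ALLOW
  req#5 t=5s: ALLOW
  req#6 t=5s: DENY
  req#7 t=6s: ALLOW
  req#8 t=6s: ALLOW
  req#9 t=6s: DENY
  req#10 t=6s: DENY
  req#11 t=6s: DENY
  req#12 t=6s: DENY
  req#13 t=6s: DENY
  req#14 t=7s: ALLOW
  req#15 t=7s: ALLOW
  req#16 t=7s: DENY
  req#17 t=7s: DENY
  req#18 t=7s: DENY
  req#19 t=7s: DENY

Answer: AAAAADAADDDDDAADDDD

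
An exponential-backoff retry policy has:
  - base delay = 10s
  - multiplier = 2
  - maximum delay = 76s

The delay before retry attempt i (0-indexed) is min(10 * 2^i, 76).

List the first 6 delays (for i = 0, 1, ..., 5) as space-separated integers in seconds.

Computing each delay:
  i=0: min(10*2^0, 76) = 10
  i=1: min(10*2^1, 76) = 20
  i=2: min(10*2^2, 76) = 40
  i=3: min(10*2^3, 76) = 76
  i=4: min(10*2^4, 76) = 76
  i=5: min(10*2^5, 76) = 76

Answer: 10 20 40 76 76 76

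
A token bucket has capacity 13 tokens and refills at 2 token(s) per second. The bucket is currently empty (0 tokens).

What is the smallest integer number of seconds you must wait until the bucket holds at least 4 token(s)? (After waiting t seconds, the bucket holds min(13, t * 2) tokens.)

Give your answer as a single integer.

Answer: 2

Derivation:
Need t * 2 >= 4, so t >= 4/2.
Smallest integer t = ceil(4/2) = 2.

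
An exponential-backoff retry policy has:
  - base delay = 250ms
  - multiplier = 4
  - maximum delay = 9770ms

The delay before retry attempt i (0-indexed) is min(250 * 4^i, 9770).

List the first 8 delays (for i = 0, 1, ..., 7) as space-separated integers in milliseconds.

Computing each delay:
  i=0: min(250*4^0, 9770) = 250
  i=1: min(250*4^1, 9770) = 1000
  i=2: min(250*4^2, 9770) = 4000
  i=3: min(250*4^3, 9770) = 9770
  i=4: min(250*4^4, 9770) = 9770
  i=5: min(250*4^5, 9770) = 9770
  i=6: min(250*4^6, 9770) = 9770
  i=7: min(250*4^7, 9770) = 9770

Answer: 250 1000 4000 9770 9770 9770 9770 9770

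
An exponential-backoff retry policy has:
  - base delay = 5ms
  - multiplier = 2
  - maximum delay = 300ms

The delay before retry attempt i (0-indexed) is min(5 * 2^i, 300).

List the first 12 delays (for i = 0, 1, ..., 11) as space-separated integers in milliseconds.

Computing each delay:
  i=0: min(5*2^0, 300) = 5
  i=1: min(5*2^1, 300) = 10
  i=2: min(5*2^2, 300) = 20
  i=3: min(5*2^3, 300) = 40
  i=4: min(5*2^4, 300) = 80
  i=5: min(5*2^5, 300) = 160
  i=6: min(5*2^6, 300) = 300
  i=7: min(5*2^7, 300) = 300
  i=8: min(5*2^8, 300) = 300
  i=9: min(5*2^9, 300) = 300
  i=10: min(5*2^10, 300) = 300
  i=11: min(5*2^11, 300) = 300

Answer: 5 10 20 40 80 160 300 300 300 300 300 300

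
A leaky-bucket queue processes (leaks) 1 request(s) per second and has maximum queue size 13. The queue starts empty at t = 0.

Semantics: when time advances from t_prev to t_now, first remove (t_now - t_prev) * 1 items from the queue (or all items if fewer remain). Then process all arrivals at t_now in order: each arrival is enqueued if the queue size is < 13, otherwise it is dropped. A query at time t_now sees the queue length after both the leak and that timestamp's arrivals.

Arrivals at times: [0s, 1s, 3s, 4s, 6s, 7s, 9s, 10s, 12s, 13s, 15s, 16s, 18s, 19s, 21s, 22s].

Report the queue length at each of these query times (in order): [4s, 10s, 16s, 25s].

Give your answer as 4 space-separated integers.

Queue lengths at query times:
  query t=4s: backlog = 1
  query t=10s: backlog = 1
  query t=16s: backlog = 1
  query t=25s: backlog = 0

Answer: 1 1 1 0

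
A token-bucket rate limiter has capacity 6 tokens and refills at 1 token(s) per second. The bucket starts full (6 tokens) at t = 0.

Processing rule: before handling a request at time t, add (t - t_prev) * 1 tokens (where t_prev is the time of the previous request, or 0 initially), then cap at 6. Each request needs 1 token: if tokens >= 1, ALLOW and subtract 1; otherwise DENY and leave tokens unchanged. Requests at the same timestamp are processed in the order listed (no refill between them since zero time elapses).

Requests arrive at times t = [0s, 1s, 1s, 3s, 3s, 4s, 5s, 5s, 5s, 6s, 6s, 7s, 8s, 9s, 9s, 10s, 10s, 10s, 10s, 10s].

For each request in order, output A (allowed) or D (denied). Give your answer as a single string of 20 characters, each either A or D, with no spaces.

Answer: AAAAAAAAAAAAAAAADDDD

Derivation:
Simulating step by step:
  req#1 t=0s: ALLOW
  req#2 t=1s: ALLOW
  req#3 t=1s: ALLOW
  req#4 t=3s: ALLOW
  req#5 t=3s: ALLOW
  req#6 t=4s: ALLOW
  req#7 t=5s: ALLOW
  req#8 t=5s: ALLOW
  req#9 t=5s: ALLOW
  req#10 t=6s: ALLOW
  req#11 t=6s: ALLOW
  req#12 t=7s: ALLOW
  req#13 t=8s: ALLOW
  req#14 t=9s: ALLOW
  req#15 t=9s: ALLOW
  req#16 t=10s: ALLOW
  req#17 t=10s: DENY
  req#18 t=10s: DENY
  req#19 t=10s: DENY
  req#20 t=10s: DENY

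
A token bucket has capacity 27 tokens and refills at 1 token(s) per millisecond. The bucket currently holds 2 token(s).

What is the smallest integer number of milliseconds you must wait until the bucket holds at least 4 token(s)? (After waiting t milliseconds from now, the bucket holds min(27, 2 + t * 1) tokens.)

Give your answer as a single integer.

Answer: 2

Derivation:
Need 2 + t * 1 >= 4, so t >= 2/1.
Smallest integer t = ceil(2/1) = 2.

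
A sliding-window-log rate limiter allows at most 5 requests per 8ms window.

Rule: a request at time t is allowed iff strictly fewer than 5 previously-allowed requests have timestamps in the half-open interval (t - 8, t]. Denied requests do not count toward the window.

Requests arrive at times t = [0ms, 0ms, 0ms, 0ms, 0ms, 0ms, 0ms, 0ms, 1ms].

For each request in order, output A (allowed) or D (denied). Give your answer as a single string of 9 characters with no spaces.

Answer: AAAAADDDD

Derivation:
Tracking allowed requests in the window:
  req#1 t=0ms: ALLOW
  req#2 t=0ms: ALLOW
  req#3 t=0ms: ALLOW
  req#4 t=0ms: ALLOW
  req#5 t=0ms: ALLOW
  req#6 t=0ms: DENY
  req#7 t=0ms: DENY
  req#8 t=0ms: DENY
  req#9 t=1ms: DENY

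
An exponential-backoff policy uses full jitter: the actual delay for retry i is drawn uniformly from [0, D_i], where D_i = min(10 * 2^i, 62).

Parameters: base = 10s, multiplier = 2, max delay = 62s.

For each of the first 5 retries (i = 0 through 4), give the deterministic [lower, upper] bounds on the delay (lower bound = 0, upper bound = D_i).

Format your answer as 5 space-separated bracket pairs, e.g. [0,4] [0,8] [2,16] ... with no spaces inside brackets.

Computing bounds per retry:
  i=0: D_i=min(10*2^0,62)=10, bounds=[0,10]
  i=1: D_i=min(10*2^1,62)=20, bounds=[0,20]
  i=2: D_i=min(10*2^2,62)=40, bounds=[0,40]
  i=3: D_i=min(10*2^3,62)=62, bounds=[0,62]
  i=4: D_i=min(10*2^4,62)=62, bounds=[0,62]

Answer: [0,10] [0,20] [0,40] [0,62] [0,62]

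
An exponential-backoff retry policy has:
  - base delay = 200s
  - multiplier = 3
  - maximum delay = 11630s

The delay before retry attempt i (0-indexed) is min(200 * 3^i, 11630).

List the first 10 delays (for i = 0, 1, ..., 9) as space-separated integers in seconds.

Answer: 200 600 1800 5400 11630 11630 11630 11630 11630 11630

Derivation:
Computing each delay:
  i=0: min(200*3^0, 11630) = 200
  i=1: min(200*3^1, 11630) = 600
  i=2: min(200*3^2, 11630) = 1800
  i=3: min(200*3^3, 11630) = 5400
  i=4: min(200*3^4, 11630) = 11630
  i=5: min(200*3^5, 11630) = 11630
  i=6: min(200*3^6, 11630) = 11630
  i=7: min(200*3^7, 11630) = 11630
  i=8: min(200*3^8, 11630) = 11630
  i=9: min(200*3^9, 11630) = 11630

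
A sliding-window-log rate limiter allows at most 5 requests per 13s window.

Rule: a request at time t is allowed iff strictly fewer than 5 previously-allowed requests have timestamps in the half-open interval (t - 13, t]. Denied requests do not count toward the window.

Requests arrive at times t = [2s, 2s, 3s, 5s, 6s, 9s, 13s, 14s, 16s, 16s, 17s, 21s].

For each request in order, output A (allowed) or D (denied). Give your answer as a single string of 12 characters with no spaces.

Tracking allowed requests in the window:
  req#1 t=2s: ALLOW
  req#2 t=2s: ALLOW
  req#3 t=3s: ALLOW
  req#4 t=5s: ALLOW
  req#5 t=6s: ALLOW
  req#6 t=9s: DENY
  req#7 t=13s: DENY
  req#8 t=14s: DENY
  req#9 t=16s: ALLOW
  req#10 t=16s: ALLOW
  req#11 t=17s: ALLOW
  req#12 t=21s: ALLOW

Answer: AAAAADDDAAAA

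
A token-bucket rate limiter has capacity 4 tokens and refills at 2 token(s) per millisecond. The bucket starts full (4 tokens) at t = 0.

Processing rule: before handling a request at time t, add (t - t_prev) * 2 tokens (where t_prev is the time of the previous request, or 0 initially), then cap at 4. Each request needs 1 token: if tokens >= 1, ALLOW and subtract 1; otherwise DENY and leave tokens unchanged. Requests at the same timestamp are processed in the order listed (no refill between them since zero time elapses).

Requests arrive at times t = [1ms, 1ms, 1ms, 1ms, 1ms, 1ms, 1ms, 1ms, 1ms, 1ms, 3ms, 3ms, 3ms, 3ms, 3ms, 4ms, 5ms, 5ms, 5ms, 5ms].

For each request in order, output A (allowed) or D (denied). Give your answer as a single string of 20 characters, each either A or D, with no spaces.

Simulating step by step:
  req#1 t=1ms: ALLOW
  req#2 t=1ms: ALLOW
  req#3 t=1ms: ALLOW
  req#4 t=1ms: ALLOW
  req#5 t=1ms: DENY
  req#6 t=1ms: DENY
  req#7 t=1ms: DENY
  req#8 t=1ms: DENY
  req#9 t=1ms: DENY
  req#10 t=1ms: DENY
  req#11 t=3ms: ALLOW
  req#12 t=3ms: ALLOW
  req#13 t=3ms: ALLOW
  req#14 t=3ms: ALLOW
  req#15 t=3ms: DENY
  req#16 t=4ms: ALLOW
  req#17 t=5ms: ALLOW
  req#18 t=5ms: ALLOW
  req#19 t=5ms: ALLOW
  req#20 t=5ms: DENY

Answer: AAAADDDDDDAAAADAAAAD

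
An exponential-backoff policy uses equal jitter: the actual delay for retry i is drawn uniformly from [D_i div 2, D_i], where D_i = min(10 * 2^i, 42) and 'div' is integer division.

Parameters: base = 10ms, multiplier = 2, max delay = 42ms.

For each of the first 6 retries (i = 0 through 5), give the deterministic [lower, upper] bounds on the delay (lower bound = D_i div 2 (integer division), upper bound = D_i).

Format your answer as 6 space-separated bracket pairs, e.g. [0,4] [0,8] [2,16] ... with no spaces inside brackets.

Answer: [5,10] [10,20] [20,40] [21,42] [21,42] [21,42]

Derivation:
Computing bounds per retry:
  i=0: D_i=min(10*2^0,42)=10, bounds=[5,10]
  i=1: D_i=min(10*2^1,42)=20, bounds=[10,20]
  i=2: D_i=min(10*2^2,42)=40, bounds=[20,40]
  i=3: D_i=min(10*2^3,42)=42, bounds=[21,42]
  i=4: D_i=min(10*2^4,42)=42, bounds=[21,42]
  i=5: D_i=min(10*2^5,42)=42, bounds=[21,42]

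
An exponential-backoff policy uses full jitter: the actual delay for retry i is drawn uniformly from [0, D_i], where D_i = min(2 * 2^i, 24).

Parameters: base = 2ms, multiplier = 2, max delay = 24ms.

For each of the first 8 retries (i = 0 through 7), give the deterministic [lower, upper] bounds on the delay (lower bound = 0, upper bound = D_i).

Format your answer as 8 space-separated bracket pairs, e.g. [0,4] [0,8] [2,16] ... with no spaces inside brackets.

Answer: [0,2] [0,4] [0,8] [0,16] [0,24] [0,24] [0,24] [0,24]

Derivation:
Computing bounds per retry:
  i=0: D_i=min(2*2^0,24)=2, bounds=[0,2]
  i=1: D_i=min(2*2^1,24)=4, bounds=[0,4]
  i=2: D_i=min(2*2^2,24)=8, bounds=[0,8]
  i=3: D_i=min(2*2^3,24)=16, bounds=[0,16]
  i=4: D_i=min(2*2^4,24)=24, bounds=[0,24]
  i=5: D_i=min(2*2^5,24)=24, bounds=[0,24]
  i=6: D_i=min(2*2^6,24)=24, bounds=[0,24]
  i=7: D_i=min(2*2^7,24)=24, bounds=[0,24]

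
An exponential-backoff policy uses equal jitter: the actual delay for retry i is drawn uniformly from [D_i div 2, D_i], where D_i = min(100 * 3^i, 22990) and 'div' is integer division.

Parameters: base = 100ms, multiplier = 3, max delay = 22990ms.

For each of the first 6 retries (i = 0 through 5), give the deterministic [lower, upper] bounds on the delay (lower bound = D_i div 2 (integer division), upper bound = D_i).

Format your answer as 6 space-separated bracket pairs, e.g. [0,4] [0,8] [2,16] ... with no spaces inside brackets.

Computing bounds per retry:
  i=0: D_i=min(100*3^0,22990)=100, bounds=[50,100]
  i=1: D_i=min(100*3^1,22990)=300, bounds=[150,300]
  i=2: D_i=min(100*3^2,22990)=900, bounds=[450,900]
  i=3: D_i=min(100*3^3,22990)=2700, bounds=[1350,2700]
  i=4: D_i=min(100*3^4,22990)=8100, bounds=[4050,8100]
  i=5: D_i=min(100*3^5,22990)=22990, bounds=[11495,22990]

Answer: [50,100] [150,300] [450,900] [1350,2700] [4050,8100] [11495,22990]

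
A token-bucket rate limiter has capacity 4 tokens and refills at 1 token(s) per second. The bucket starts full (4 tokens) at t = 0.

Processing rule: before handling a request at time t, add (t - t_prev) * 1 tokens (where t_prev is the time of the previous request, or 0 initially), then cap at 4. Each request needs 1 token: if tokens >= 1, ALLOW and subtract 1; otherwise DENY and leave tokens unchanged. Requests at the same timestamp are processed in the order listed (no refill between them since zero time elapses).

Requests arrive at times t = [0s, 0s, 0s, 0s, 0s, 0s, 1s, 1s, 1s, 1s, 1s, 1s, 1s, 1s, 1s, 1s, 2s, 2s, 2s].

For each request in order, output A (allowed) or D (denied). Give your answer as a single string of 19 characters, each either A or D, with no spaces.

Answer: AAAADDADDDDDDDDDADD

Derivation:
Simulating step by step:
  req#1 t=0s: ALLOW
  req#2 t=0s: ALLOW
  req#3 t=0s: ALLOW
  req#4 t=0s: ALLOW
  req#5 t=0s: DENY
  req#6 t=0s: DENY
  req#7 t=1s: ALLOW
  req#8 t=1s: DENY
  req#9 t=1s: DENY
  req#10 t=1s: DENY
  req#11 t=1s: DENY
  req#12 t=1s: DENY
  req#13 t=1s: DENY
  req#14 t=1s: DENY
  req#15 t=1s: DENY
  req#16 t=1s: DENY
  req#17 t=2s: ALLOW
  req#18 t=2s: DENY
  req#19 t=2s: DENY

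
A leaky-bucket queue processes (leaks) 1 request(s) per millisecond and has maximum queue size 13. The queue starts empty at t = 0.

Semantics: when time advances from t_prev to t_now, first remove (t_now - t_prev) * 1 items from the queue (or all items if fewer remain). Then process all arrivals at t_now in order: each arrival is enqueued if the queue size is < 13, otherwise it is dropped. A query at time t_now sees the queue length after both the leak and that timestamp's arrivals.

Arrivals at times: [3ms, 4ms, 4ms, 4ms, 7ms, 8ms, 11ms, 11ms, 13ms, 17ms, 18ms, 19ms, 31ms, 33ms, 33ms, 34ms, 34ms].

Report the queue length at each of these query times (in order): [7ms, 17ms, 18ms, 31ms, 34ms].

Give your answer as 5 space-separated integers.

Answer: 1 1 1 1 3

Derivation:
Queue lengths at query times:
  query t=7ms: backlog = 1
  query t=17ms: backlog = 1
  query t=18ms: backlog = 1
  query t=31ms: backlog = 1
  query t=34ms: backlog = 3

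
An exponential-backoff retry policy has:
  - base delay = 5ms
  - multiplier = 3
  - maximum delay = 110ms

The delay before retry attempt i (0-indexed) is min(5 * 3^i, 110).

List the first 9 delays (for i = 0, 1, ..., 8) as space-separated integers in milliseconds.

Computing each delay:
  i=0: min(5*3^0, 110) = 5
  i=1: min(5*3^1, 110) = 15
  i=2: min(5*3^2, 110) = 45
  i=3: min(5*3^3, 110) = 110
  i=4: min(5*3^4, 110) = 110
  i=5: min(5*3^5, 110) = 110
  i=6: min(5*3^6, 110) = 110
  i=7: min(5*3^7, 110) = 110
  i=8: min(5*3^8, 110) = 110

Answer: 5 15 45 110 110 110 110 110 110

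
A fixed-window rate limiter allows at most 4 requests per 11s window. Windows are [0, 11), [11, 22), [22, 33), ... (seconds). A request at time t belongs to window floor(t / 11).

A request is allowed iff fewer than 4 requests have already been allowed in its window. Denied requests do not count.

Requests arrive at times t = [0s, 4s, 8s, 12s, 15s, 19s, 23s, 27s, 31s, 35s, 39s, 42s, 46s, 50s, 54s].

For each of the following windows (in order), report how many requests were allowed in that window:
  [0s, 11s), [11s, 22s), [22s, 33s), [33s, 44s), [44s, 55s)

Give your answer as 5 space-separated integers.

Processing requests:
  req#1 t=0s (window 0): ALLOW
  req#2 t=4s (window 0): ALLOW
  req#3 t=8s (window 0): ALLOW
  req#4 t=12s (window 1): ALLOW
  req#5 t=15s (window 1): ALLOW
  req#6 t=19s (window 1): ALLOW
  req#7 t=23s (window 2): ALLOW
  req#8 t=27s (window 2): ALLOW
  req#9 t=31s (window 2): ALLOW
  req#10 t=35s (window 3): ALLOW
  req#11 t=39s (window 3): ALLOW
  req#12 t=42s (window 3): ALLOW
  req#13 t=46s (window 4): ALLOW
  req#14 t=50s (window 4): ALLOW
  req#15 t=54s (window 4): ALLOW

Allowed counts by window: 3 3 3 3 3

Answer: 3 3 3 3 3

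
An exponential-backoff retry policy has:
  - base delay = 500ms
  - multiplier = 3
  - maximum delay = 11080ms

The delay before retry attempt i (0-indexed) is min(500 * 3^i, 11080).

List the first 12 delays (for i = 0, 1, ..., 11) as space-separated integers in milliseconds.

Answer: 500 1500 4500 11080 11080 11080 11080 11080 11080 11080 11080 11080

Derivation:
Computing each delay:
  i=0: min(500*3^0, 11080) = 500
  i=1: min(500*3^1, 11080) = 1500
  i=2: min(500*3^2, 11080) = 4500
  i=3: min(500*3^3, 11080) = 11080
  i=4: min(500*3^4, 11080) = 11080
  i=5: min(500*3^5, 11080) = 11080
  i=6: min(500*3^6, 11080) = 11080
  i=7: min(500*3^7, 11080) = 11080
  i=8: min(500*3^8, 11080) = 11080
  i=9: min(500*3^9, 11080) = 11080
  i=10: min(500*3^10, 11080) = 11080
  i=11: min(500*3^11, 11080) = 11080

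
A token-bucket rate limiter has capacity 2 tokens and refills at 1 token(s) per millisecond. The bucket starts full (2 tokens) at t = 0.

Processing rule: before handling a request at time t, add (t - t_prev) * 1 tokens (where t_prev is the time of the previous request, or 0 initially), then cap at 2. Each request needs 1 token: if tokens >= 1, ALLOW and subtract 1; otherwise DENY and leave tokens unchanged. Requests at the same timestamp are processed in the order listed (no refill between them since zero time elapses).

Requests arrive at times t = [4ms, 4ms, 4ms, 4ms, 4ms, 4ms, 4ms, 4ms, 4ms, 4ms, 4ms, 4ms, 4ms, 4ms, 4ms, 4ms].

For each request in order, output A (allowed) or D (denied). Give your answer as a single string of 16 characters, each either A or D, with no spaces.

Answer: AADDDDDDDDDDDDDD

Derivation:
Simulating step by step:
  req#1 t=4ms: ALLOW
  req#2 t=4ms: ALLOW
  req#3 t=4ms: DENY
  req#4 t=4ms: DENY
  req#5 t=4ms: DENY
  req#6 t=4ms: DENY
  req#7 t=4ms: DENY
  req#8 t=4ms: DENY
  req#9 t=4ms: DENY
  req#10 t=4ms: DENY
  req#11 t=4ms: DENY
  req#12 t=4ms: DENY
  req#13 t=4ms: DENY
  req#14 t=4ms: DENY
  req#15 t=4ms: DENY
  req#16 t=4ms: DENY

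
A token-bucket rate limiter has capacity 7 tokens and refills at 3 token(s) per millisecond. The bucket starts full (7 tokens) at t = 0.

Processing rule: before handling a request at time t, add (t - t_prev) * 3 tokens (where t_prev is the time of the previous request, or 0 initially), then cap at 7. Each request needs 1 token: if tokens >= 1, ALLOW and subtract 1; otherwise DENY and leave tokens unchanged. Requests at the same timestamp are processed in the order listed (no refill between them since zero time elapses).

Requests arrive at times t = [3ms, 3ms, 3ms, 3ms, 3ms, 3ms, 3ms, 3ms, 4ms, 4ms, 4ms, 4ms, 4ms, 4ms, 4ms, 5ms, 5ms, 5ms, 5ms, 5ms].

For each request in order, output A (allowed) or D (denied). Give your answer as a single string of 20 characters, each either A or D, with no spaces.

Answer: AAAAAAADAAADDDDAAADD

Derivation:
Simulating step by step:
  req#1 t=3ms: ALLOW
  req#2 t=3ms: ALLOW
  req#3 t=3ms: ALLOW
  req#4 t=3ms: ALLOW
  req#5 t=3ms: ALLOW
  req#6 t=3ms: ALLOW
  req#7 t=3ms: ALLOW
  req#8 t=3ms: DENY
  req#9 t=4ms: ALLOW
  req#10 t=4ms: ALLOW
  req#11 t=4ms: ALLOW
  req#12 t=4ms: DENY
  req#13 t=4ms: DENY
  req#14 t=4ms: DENY
  req#15 t=4ms: DENY
  req#16 t=5ms: ALLOW
  req#17 t=5ms: ALLOW
  req#18 t=5ms: ALLOW
  req#19 t=5ms: DENY
  req#20 t=5ms: DENY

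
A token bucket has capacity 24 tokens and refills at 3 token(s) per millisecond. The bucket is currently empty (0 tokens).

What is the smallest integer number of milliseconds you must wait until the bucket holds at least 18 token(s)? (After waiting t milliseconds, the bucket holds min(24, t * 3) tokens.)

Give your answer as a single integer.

Need t * 3 >= 18, so t >= 18/3.
Smallest integer t = ceil(18/3) = 6.

Answer: 6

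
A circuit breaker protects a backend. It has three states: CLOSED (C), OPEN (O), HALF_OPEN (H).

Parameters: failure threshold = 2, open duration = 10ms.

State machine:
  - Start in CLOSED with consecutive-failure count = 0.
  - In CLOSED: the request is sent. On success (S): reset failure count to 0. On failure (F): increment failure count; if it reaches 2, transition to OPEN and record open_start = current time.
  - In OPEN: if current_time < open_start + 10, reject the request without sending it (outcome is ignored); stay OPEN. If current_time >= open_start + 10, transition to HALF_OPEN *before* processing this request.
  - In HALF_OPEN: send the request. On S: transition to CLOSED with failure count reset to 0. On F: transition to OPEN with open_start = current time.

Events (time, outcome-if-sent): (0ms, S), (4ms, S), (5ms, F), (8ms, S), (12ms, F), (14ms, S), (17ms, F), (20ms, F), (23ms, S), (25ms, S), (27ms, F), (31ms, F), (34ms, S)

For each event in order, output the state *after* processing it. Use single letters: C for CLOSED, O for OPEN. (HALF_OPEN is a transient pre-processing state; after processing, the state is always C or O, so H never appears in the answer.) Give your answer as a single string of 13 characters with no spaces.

State after each event:
  event#1 t=0ms outcome=S: state=CLOSED
  event#2 t=4ms outcome=S: state=CLOSED
  event#3 t=5ms outcome=F: state=CLOSED
  event#4 t=8ms outcome=S: state=CLOSED
  event#5 t=12ms outcome=F: state=CLOSED
  event#6 t=14ms outcome=S: state=CLOSED
  event#7 t=17ms outcome=F: state=CLOSED
  event#8 t=20ms outcome=F: state=OPEN
  event#9 t=23ms outcome=S: state=OPEN
  event#10 t=25ms outcome=S: state=OPEN
  event#11 t=27ms outcome=F: state=OPEN
  event#12 t=31ms outcome=F: state=OPEN
  event#13 t=34ms outcome=S: state=OPEN

Answer: CCCCCCCOOOOOO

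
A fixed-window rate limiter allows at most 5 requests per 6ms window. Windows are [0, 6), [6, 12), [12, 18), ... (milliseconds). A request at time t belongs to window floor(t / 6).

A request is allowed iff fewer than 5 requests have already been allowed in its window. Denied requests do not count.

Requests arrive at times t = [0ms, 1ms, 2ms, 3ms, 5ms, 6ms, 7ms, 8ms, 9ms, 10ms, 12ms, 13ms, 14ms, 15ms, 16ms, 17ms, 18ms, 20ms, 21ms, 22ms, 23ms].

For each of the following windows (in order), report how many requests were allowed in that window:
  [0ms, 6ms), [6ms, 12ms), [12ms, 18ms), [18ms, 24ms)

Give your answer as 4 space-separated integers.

Processing requests:
  req#1 t=0ms (window 0): ALLOW
  req#2 t=1ms (window 0): ALLOW
  req#3 t=2ms (window 0): ALLOW
  req#4 t=3ms (window 0): ALLOW
  req#5 t=5ms (window 0): ALLOW
  req#6 t=6ms (window 1): ALLOW
  req#7 t=7ms (window 1): ALLOW
  req#8 t=8ms (window 1): ALLOW
  req#9 t=9ms (window 1): ALLOW
  req#10 t=10ms (window 1): ALLOW
  req#11 t=12ms (window 2): ALLOW
  req#12 t=13ms (window 2): ALLOW
  req#13 t=14ms (window 2): ALLOW
  req#14 t=15ms (window 2): ALLOW
  req#15 t=16ms (window 2): ALLOW
  req#16 t=17ms (window 2): DENY
  req#17 t=18ms (window 3): ALLOW
  req#18 t=20ms (window 3): ALLOW
  req#19 t=21ms (window 3): ALLOW
  req#20 t=22ms (window 3): ALLOW
  req#21 t=23ms (window 3): ALLOW

Allowed counts by window: 5 5 5 5

Answer: 5 5 5 5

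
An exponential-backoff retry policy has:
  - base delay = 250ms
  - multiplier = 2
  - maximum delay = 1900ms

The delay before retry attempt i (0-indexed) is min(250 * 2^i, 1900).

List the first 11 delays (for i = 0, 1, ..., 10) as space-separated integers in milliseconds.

Computing each delay:
  i=0: min(250*2^0, 1900) = 250
  i=1: min(250*2^1, 1900) = 500
  i=2: min(250*2^2, 1900) = 1000
  i=3: min(250*2^3, 1900) = 1900
  i=4: min(250*2^4, 1900) = 1900
  i=5: min(250*2^5, 1900) = 1900
  i=6: min(250*2^6, 1900) = 1900
  i=7: min(250*2^7, 1900) = 1900
  i=8: min(250*2^8, 1900) = 1900
  i=9: min(250*2^9, 1900) = 1900
  i=10: min(250*2^10, 1900) = 1900

Answer: 250 500 1000 1900 1900 1900 1900 1900 1900 1900 1900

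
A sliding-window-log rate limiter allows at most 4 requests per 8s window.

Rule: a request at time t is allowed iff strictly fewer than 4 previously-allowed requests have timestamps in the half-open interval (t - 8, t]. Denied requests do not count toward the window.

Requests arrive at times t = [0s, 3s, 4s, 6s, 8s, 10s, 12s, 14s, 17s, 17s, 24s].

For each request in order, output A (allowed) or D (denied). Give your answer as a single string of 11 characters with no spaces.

Tracking allowed requests in the window:
  req#1 t=0s: ALLOW
  req#2 t=3s: ALLOW
  req#3 t=4s: ALLOW
  req#4 t=6s: ALLOW
  req#5 t=8s: ALLOW
  req#6 t=10s: DENY
  req#7 t=12s: ALLOW
  req#8 t=14s: ALLOW
  req#9 t=17s: ALLOW
  req#10 t=17s: ALLOW
  req#11 t=24s: ALLOW

Answer: AAAAADAAAAA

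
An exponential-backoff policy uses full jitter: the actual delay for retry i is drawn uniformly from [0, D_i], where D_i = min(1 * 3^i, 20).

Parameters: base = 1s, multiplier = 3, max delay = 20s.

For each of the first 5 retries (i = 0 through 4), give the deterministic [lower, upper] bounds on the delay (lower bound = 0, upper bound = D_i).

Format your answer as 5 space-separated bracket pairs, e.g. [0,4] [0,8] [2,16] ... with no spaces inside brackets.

Computing bounds per retry:
  i=0: D_i=min(1*3^0,20)=1, bounds=[0,1]
  i=1: D_i=min(1*3^1,20)=3, bounds=[0,3]
  i=2: D_i=min(1*3^2,20)=9, bounds=[0,9]
  i=3: D_i=min(1*3^3,20)=20, bounds=[0,20]
  i=4: D_i=min(1*3^4,20)=20, bounds=[0,20]

Answer: [0,1] [0,3] [0,9] [0,20] [0,20]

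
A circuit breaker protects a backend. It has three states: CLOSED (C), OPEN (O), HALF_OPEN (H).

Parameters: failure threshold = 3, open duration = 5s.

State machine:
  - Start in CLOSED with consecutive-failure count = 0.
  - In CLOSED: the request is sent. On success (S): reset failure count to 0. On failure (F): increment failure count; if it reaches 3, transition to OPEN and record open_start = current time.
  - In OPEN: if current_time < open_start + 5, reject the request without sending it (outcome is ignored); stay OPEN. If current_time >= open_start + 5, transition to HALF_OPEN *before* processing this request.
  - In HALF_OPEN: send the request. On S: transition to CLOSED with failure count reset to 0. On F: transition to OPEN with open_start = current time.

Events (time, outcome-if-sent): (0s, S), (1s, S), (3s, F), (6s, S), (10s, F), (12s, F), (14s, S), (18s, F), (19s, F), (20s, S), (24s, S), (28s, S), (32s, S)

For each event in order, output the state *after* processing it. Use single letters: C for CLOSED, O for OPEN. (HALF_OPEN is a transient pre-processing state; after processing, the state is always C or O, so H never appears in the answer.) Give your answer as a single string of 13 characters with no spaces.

Answer: CCCCCCCCCCCCC

Derivation:
State after each event:
  event#1 t=0s outcome=S: state=CLOSED
  event#2 t=1s outcome=S: state=CLOSED
  event#3 t=3s outcome=F: state=CLOSED
  event#4 t=6s outcome=S: state=CLOSED
  event#5 t=10s outcome=F: state=CLOSED
  event#6 t=12s outcome=F: state=CLOSED
  event#7 t=14s outcome=S: state=CLOSED
  event#8 t=18s outcome=F: state=CLOSED
  event#9 t=19s outcome=F: state=CLOSED
  event#10 t=20s outcome=S: state=CLOSED
  event#11 t=24s outcome=S: state=CLOSED
  event#12 t=28s outcome=S: state=CLOSED
  event#13 t=32s outcome=S: state=CLOSED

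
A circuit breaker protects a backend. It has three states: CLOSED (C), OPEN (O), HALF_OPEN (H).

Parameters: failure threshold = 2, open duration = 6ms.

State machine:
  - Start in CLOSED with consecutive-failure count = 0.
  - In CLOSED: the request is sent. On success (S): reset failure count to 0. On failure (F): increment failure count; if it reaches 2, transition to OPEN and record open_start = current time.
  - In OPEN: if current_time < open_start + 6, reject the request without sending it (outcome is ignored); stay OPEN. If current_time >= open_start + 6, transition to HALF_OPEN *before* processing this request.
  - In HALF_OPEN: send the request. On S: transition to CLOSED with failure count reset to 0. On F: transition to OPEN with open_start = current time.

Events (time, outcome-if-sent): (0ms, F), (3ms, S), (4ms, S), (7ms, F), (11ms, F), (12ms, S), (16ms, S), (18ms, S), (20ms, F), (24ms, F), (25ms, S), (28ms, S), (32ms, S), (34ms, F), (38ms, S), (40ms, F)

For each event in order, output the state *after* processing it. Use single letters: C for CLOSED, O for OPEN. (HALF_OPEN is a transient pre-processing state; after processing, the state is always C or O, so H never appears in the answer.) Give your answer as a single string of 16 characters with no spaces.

State after each event:
  event#1 t=0ms outcome=F: state=CLOSED
  event#2 t=3ms outcome=S: state=CLOSED
  event#3 t=4ms outcome=S: state=CLOSED
  event#4 t=7ms outcome=F: state=CLOSED
  event#5 t=11ms outcome=F: state=OPEN
  event#6 t=12ms outcome=S: state=OPEN
  event#7 t=16ms outcome=S: state=OPEN
  event#8 t=18ms outcome=S: state=CLOSED
  event#9 t=20ms outcome=F: state=CLOSED
  event#10 t=24ms outcome=F: state=OPEN
  event#11 t=25ms outcome=S: state=OPEN
  event#12 t=28ms outcome=S: state=OPEN
  event#13 t=32ms outcome=S: state=CLOSED
  event#14 t=34ms outcome=F: state=CLOSED
  event#15 t=38ms outcome=S: state=CLOSED
  event#16 t=40ms outcome=F: state=CLOSED

Answer: CCCCOOOCCOOOCCCC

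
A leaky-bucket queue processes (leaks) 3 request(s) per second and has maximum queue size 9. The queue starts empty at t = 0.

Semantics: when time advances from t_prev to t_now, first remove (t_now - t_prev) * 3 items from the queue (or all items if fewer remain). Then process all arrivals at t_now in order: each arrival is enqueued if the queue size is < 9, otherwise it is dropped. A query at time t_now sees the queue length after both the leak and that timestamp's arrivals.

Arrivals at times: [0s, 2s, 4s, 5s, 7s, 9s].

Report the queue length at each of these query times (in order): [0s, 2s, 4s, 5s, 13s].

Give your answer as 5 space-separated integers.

Answer: 1 1 1 1 0

Derivation:
Queue lengths at query times:
  query t=0s: backlog = 1
  query t=2s: backlog = 1
  query t=4s: backlog = 1
  query t=5s: backlog = 1
  query t=13s: backlog = 0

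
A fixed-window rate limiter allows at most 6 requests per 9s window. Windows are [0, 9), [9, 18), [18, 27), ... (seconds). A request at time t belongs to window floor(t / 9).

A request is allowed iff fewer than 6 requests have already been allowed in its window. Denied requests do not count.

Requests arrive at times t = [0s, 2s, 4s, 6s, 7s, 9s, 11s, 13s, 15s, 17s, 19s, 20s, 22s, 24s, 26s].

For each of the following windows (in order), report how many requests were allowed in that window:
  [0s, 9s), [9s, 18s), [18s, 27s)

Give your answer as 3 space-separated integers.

Processing requests:
  req#1 t=0s (window 0): ALLOW
  req#2 t=2s (window 0): ALLOW
  req#3 t=4s (window 0): ALLOW
  req#4 t=6s (window 0): ALLOW
  req#5 t=7s (window 0): ALLOW
  req#6 t=9s (window 1): ALLOW
  req#7 t=11s (window 1): ALLOW
  req#8 t=13s (window 1): ALLOW
  req#9 t=15s (window 1): ALLOW
  req#10 t=17s (window 1): ALLOW
  req#11 t=19s (window 2): ALLOW
  req#12 t=20s (window 2): ALLOW
  req#13 t=22s (window 2): ALLOW
  req#14 t=24s (window 2): ALLOW
  req#15 t=26s (window 2): ALLOW

Allowed counts by window: 5 5 5

Answer: 5 5 5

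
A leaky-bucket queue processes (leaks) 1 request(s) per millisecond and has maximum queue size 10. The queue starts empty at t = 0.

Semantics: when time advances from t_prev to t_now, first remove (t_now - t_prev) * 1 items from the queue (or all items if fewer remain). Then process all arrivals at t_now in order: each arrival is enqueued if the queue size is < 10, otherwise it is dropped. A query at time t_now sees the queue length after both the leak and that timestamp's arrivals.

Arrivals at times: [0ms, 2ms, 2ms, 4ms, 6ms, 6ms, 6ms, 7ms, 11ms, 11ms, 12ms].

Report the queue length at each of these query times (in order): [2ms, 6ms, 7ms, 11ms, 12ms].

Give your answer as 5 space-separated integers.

Queue lengths at query times:
  query t=2ms: backlog = 2
  query t=6ms: backlog = 3
  query t=7ms: backlog = 3
  query t=11ms: backlog = 2
  query t=12ms: backlog = 2

Answer: 2 3 3 2 2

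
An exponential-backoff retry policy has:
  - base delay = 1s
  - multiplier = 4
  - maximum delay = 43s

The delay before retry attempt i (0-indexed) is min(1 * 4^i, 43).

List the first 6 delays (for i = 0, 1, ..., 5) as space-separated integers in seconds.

Answer: 1 4 16 43 43 43

Derivation:
Computing each delay:
  i=0: min(1*4^0, 43) = 1
  i=1: min(1*4^1, 43) = 4
  i=2: min(1*4^2, 43) = 16
  i=3: min(1*4^3, 43) = 43
  i=4: min(1*4^4, 43) = 43
  i=5: min(1*4^5, 43) = 43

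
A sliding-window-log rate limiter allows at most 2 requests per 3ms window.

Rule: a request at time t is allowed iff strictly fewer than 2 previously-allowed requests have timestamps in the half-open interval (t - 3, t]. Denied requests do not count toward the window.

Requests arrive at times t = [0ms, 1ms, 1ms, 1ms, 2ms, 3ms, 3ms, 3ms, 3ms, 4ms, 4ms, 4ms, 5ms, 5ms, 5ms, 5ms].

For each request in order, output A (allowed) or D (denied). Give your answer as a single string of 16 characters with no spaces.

Answer: AADDDADDDADDDDDD

Derivation:
Tracking allowed requests in the window:
  req#1 t=0ms: ALLOW
  req#2 t=1ms: ALLOW
  req#3 t=1ms: DENY
  req#4 t=1ms: DENY
  req#5 t=2ms: DENY
  req#6 t=3ms: ALLOW
  req#7 t=3ms: DENY
  req#8 t=3ms: DENY
  req#9 t=3ms: DENY
  req#10 t=4ms: ALLOW
  req#11 t=4ms: DENY
  req#12 t=4ms: DENY
  req#13 t=5ms: DENY
  req#14 t=5ms: DENY
  req#15 t=5ms: DENY
  req#16 t=5ms: DENY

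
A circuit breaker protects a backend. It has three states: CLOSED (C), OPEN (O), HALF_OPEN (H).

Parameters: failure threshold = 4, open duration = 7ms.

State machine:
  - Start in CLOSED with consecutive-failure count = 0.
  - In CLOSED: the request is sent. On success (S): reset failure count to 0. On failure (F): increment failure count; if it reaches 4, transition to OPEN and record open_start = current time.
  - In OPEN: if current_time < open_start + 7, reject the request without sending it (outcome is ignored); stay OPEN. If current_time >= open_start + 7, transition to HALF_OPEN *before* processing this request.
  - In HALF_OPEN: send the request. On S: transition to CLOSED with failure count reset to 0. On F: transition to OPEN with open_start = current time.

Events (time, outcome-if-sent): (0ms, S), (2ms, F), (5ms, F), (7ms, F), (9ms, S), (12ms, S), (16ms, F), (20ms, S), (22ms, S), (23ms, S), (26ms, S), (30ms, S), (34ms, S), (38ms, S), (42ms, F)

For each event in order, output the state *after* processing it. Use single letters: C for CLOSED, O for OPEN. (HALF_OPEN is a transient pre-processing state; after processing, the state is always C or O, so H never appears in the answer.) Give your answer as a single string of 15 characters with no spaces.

Answer: CCCCCCCCCCCCCCC

Derivation:
State after each event:
  event#1 t=0ms outcome=S: state=CLOSED
  event#2 t=2ms outcome=F: state=CLOSED
  event#3 t=5ms outcome=F: state=CLOSED
  event#4 t=7ms outcome=F: state=CLOSED
  event#5 t=9ms outcome=S: state=CLOSED
  event#6 t=12ms outcome=S: state=CLOSED
  event#7 t=16ms outcome=F: state=CLOSED
  event#8 t=20ms outcome=S: state=CLOSED
  event#9 t=22ms outcome=S: state=CLOSED
  event#10 t=23ms outcome=S: state=CLOSED
  event#11 t=26ms outcome=S: state=CLOSED
  event#12 t=30ms outcome=S: state=CLOSED
  event#13 t=34ms outcome=S: state=CLOSED
  event#14 t=38ms outcome=S: state=CLOSED
  event#15 t=42ms outcome=F: state=CLOSED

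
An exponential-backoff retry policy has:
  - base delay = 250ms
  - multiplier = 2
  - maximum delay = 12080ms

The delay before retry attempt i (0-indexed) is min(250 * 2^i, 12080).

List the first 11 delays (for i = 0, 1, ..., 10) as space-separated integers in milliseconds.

Answer: 250 500 1000 2000 4000 8000 12080 12080 12080 12080 12080

Derivation:
Computing each delay:
  i=0: min(250*2^0, 12080) = 250
  i=1: min(250*2^1, 12080) = 500
  i=2: min(250*2^2, 12080) = 1000
  i=3: min(250*2^3, 12080) = 2000
  i=4: min(250*2^4, 12080) = 4000
  i=5: min(250*2^5, 12080) = 8000
  i=6: min(250*2^6, 12080) = 12080
  i=7: min(250*2^7, 12080) = 12080
  i=8: min(250*2^8, 12080) = 12080
  i=9: min(250*2^9, 12080) = 12080
  i=10: min(250*2^10, 12080) = 12080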